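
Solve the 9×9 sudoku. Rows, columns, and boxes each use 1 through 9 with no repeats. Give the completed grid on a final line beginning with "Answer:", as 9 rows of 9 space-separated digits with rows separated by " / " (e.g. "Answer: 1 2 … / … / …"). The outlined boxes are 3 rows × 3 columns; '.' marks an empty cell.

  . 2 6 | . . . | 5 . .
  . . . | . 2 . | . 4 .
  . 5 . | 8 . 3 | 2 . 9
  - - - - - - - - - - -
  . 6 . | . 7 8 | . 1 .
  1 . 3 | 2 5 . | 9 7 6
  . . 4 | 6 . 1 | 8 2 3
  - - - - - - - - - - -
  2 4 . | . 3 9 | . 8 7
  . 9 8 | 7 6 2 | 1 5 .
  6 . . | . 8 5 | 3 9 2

Step 1. [r2c2∈{1,3,7,8}] 3 has one home in col 2: r2c2. So r2c2=3.
Step 2. [r2c7∈{6,7}] in col 7, 7 fits only at r2c7 ⇒ r2c7=7.
Step 3. [r7c4∈{1}] r7c4's peers cover all but 1, so r7c4=1.
Step 4. [r6c1∈{5,7,9}] in row 6, 5 fits only at r6c1. So r6c1=5.
Step 5. [r4c1∈{9}] r4c1 has the single candidate 9 ⇒ r4c1=9.
Step 6. [r2c3∈{1,9}] col 3 places 9 nowhere but r2c3 ⇒ r2c3=9.
Step 7. [r3c3∈{1,7}] 1 has one home in box 1: r3c3, so r3c3=1.
Step 8. [r3c5∈{4}] only 4 remains possible at r3c5 ⇒ r3c5=4.
Step 9. [r2c9∈{1,8}] r2c9 is the only open cell in row 2 admitting 1. So r2c9=1.
Step 10. [r1c1∈{4,7,8}] 4 has one home in row 1: r1c1. So r1c1=4.
Step 11. [r4c7∈{4}] nothing but 4 survives at r4c7 ⇒ r4c7=4.
Step 12. [r1c4∈{9}] r1c4 has the single candidate 9 ⇒ r1c4=9.
Step 13. [r6c2∈{7}] r6c2's peers cover all but 7 ⇒ r6c2=7.
Step 14. [r2c6∈{6}] r2c6 is down to just 6, so r2c6=6.
Step 15. [r3c8∈{6}] only 6 remains possible at r3c8, so r3c8=6.
Step 16. [r1c8∈{3}] r1c8 is down to just 3. So r1c8=3.
Step 17. [r4c4∈{3}] only 3 remains possible at r4c4 ⇒ r4c4=3.
Step 18. [r5c2∈{8}] only 8 remains possible at r5c2, so r5c2=8.
Step 19. [r1c5∈{1}] r1c5's peers cover all but 1 ⇒ r1c5=1.
Step 20. [r9c4∈{4}] r9c4 is down to just 4 ⇒ r9c4=4.
Step 21. [r9c3∈{7}] r9c3 is down to just 7. So r9c3=7.
Step 22. [r4c9∈{5}] r4c9's peers cover all but 5. So r4c9=5.
Step 23. [r5c6∈{4}] nothing but 4 survives at r5c6. So r5c6=4.
Step 24. [r2c1∈{8}] nothing but 8 survives at r2c1 ⇒ r2c1=8.
Step 25. [r2c4∈{5}] r2c4 has the single candidate 5 ⇒ r2c4=5.
Step 26. [r8c9∈{4}] r8c9's peers cover all but 4, so r8c9=4.
Step 27. [r7c7∈{6}] r7c7's peers cover all but 6, so r7c7=6.
Step 28. [r9c2∈{1}] r9c2 has the single candidate 1, so r9c2=1.
Step 29. [r1c6∈{7}] r1c6 is down to just 7. So r1c6=7.
Step 30. [r8c1∈{3}] nothing but 3 survives at r8c1, so r8c1=3.
Step 31. [r6c5∈{9}] only 9 remains possible at r6c5, so r6c5=9.
Step 32. [r3c1∈{7}] r3c1 is down to just 7 ⇒ r3c1=7.
Step 33. [r7c3∈{5}] r7c3 has the single candidate 5. So r7c3=5.
Step 34. [r4c3∈{2}] r4c3's peers cover all but 2, so r4c3=2.
Step 35. [r1c9∈{8}] only 8 remains possible at r1c9 ⇒ r1c9=8.

Answer: 4 2 6 9 1 7 5 3 8 / 8 3 9 5 2 6 7 4 1 / 7 5 1 8 4 3 2 6 9 / 9 6 2 3 7 8 4 1 5 / 1 8 3 2 5 4 9 7 6 / 5 7 4 6 9 1 8 2 3 / 2 4 5 1 3 9 6 8 7 / 3 9 8 7 6 2 1 5 4 / 6 1 7 4 8 5 3 9 2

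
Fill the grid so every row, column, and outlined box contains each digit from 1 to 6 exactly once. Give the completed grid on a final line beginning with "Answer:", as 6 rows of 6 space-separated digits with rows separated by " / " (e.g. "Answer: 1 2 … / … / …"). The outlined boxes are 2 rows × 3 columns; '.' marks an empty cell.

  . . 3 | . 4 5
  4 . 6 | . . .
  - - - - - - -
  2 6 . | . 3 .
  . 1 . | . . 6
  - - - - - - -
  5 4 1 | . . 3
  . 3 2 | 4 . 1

Step 1. [r2c6∈{2}] nothing but 2 survives at r2c6, so r2c6=2.
Step 2. [r3c4∈{1,5}] across row 3, 1 lands solely at r3c4. So r3c4=1.
Step 3. [r4c4∈{2,5}] in col 4, 5 fits only at r4c4. So r4c4=5.
Step 4. [r5c4∈{2,6}] in col 4, 2 fits only at r5c4, so r5c4=2.
Step 5. [r4c3∈{4}] nothing but 4 survives at r4c3. So r4c3=4.
Step 6. [r6c5∈{5,6}] r6c5 is the only open cell in row 6 admitting 5, so r6c5=5.
Step 7. [r2c5∈{1}] r2c5's peers cover all but 1 ⇒ r2c5=1.
Step 8. [r2c2∈{5}] r2c2 has the single candidate 5. So r2c2=5.
Step 9. [r6c1∈{6}] r6c1's peers cover all but 6 ⇒ r6c1=6.
Step 10. [r2c4∈{3}] nothing but 3 survives at r2c4, so r2c4=3.
Step 11. [r3c6∈{4}] r3c6 has the single candidate 4, so r3c6=4.
Step 12. [r1c1∈{1}] r1c1 has the single candidate 1, so r1c1=1.
Step 13. [r4c1∈{3}] only 3 remains possible at r4c1. So r4c1=3.
Step 14. [r5c5∈{6}] r5c5's peers cover all but 6 ⇒ r5c5=6.
Step 15. [r4c5∈{2}] only 2 remains possible at r4c5, so r4c5=2.
Step 16. [r3c3∈{5}] r3c3 has the single candidate 5. So r3c3=5.
Step 17. [r1c4∈{6}] r1c4 is down to just 6 ⇒ r1c4=6.
Step 18. [r1c2∈{2}] r1c2 is down to just 2, so r1c2=2.

Answer: 1 2 3 6 4 5 / 4 5 6 3 1 2 / 2 6 5 1 3 4 / 3 1 4 5 2 6 / 5 4 1 2 6 3 / 6 3 2 4 5 1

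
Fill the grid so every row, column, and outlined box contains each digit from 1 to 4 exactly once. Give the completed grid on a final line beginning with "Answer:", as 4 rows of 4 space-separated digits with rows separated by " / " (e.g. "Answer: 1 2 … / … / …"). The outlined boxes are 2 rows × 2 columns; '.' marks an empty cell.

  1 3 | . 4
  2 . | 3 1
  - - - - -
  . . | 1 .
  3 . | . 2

Step 1. [r2c2∈{4}] r2c2 has the single candidate 4, so r2c2=4.
Step 2. [r3c1∈{4}] r3c1's peers cover all but 4, so r3c1=4.
Step 3. [r3c2∈{2}] nothing but 2 survives at r3c2. So r3c2=2.
Step 4. [r1c3∈{2}] r1c3 is down to just 2 ⇒ r1c3=2.
Step 5. [r4c2∈{1}] r4c2 has the single candidate 1. So r4c2=1.
Step 6. [r4c3∈{4}] r4c3 has the single candidate 4 ⇒ r4c3=4.
Step 7. [r3c4∈{3}] nothing but 3 survives at r3c4. So r3c4=3.

Answer: 1 3 2 4 / 2 4 3 1 / 4 2 1 3 / 3 1 4 2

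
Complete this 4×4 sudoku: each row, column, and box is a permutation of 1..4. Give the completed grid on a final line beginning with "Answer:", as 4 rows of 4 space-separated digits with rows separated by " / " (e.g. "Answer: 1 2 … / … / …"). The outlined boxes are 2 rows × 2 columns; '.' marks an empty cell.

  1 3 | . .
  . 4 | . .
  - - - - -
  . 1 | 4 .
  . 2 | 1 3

Step 1. [r1c3∈{2}] r1c3's peers cover all but 2, so r1c3=2.
Step 2. [r3c1∈{3}] nothing but 3 survives at r3c1 ⇒ r3c1=3.
Step 3. [r3c4∈{2}] only 2 remains possible at r3c4 ⇒ r3c4=2.
Step 4. [r2c4∈{1}] nothing but 1 survives at r2c4. So r2c4=1.
Step 5. [r2c3∈{3}] nothing but 3 survives at r2c3 ⇒ r2c3=3.
Step 6. [r2c1∈{2}] r2c1 is down to just 2, so r2c1=2.
Step 7. [r1c4∈{4}] r1c4 is down to just 4. So r1c4=4.
Step 8. [r4c1∈{4}] r4c1's peers cover all but 4 ⇒ r4c1=4.

Answer: 1 3 2 4 / 2 4 3 1 / 3 1 4 2 / 4 2 1 3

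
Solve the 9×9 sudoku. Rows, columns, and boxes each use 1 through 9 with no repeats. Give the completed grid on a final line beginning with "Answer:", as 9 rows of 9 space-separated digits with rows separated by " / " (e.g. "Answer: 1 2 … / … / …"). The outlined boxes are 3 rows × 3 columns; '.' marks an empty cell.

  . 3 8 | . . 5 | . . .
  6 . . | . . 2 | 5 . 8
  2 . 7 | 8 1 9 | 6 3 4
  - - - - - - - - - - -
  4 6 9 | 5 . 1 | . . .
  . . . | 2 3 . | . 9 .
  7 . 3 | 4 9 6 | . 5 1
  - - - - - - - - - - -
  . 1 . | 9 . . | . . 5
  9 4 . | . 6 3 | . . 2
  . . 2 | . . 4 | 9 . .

Step 1. [r9c2∈{5,7,8}] r9c2 is the only open cell in col 2 admitting 7. So r9c2=7.
Step 2. [r1c1∈{1}] r1c1 is down to just 1 ⇒ r1c1=1.
Step 3. [r8c7∈{1,7,8}] in col 7, 1 fits only at r8c7, so r8c7=1.
Step 4. [r8c8∈{7,8}] 8 has one home in row 8: r8c8 ⇒ r8c8=8.
Step 5. [r8c4∈{7}] nothing but 7 survives at r8c4. So r8c4=7.
Step 6. [r7c6∈{8}] nothing but 8 survives at r7c6, so r7c6=8.
Step 7. [r9c1∈{3,5,8}] r9c1 is the only open cell in row 9 admitting 8, so r9c1=8.
Step 8. [r5c6∈{7}] r5c6's peers cover all but 7 ⇒ r5c6=7.
Step 9. [r9c9∈{3,6}] 3 has one home in row 9: r9c9, so r9c9=3.
Step 10. [r4c9∈{7}] r4c9 has the single candidate 7 ⇒ r4c9=7.
Step 11. [r7c8∈{4,6,7}] r7c8 is the only open cell in col 8 admitting 4. So r7c8=4.
Step 12. [r4c8∈{2}] r4c8's peers cover all but 2 ⇒ r4c8=2.
Step 13. [r6c7∈{8}] r6c7's peers cover all but 8, so r6c7=8.
Step 14. [r1c8∈{7}] r1c8 is down to just 7 ⇒ r1c8=7.
Step 15. [r5c1∈{5}] only 5 remains possible at r5c1. So r5c1=5.
Step 16. [r1c5∈{4}] nothing but 4 survives at r1c5 ⇒ r1c5=4.
Step 17. [r9c4∈{1}] only 1 remains possible at r9c4, so r9c4=1.
Step 18. [r6c2∈{2}] r6c2 is down to just 2 ⇒ r6c2=2.
Step 19. [r7c1∈{3}] r7c1 has the single candidate 3, so r7c1=3.
Step 20. [r4c5∈{8}] r4c5 has the single candidate 8, so r4c5=8.
Step 21. [r5c9∈{6}] r5c9's peers cover all but 6, so r5c9=6.
Step 22. [r7c5∈{2}] r7c5 is down to just 2, so r7c5=2.
Step 23. [r8c3∈{5}] only 5 remains possible at r8c3, so r8c3=5.
Step 24. [r2c4∈{3}] r2c4 is down to just 3, so r2c4=3.
Step 25. [r2c5∈{7}] nothing but 7 survives at r2c5, so r2c5=7.
Step 26. [r7c3∈{6}] r7c3's peers cover all but 6, so r7c3=6.
Step 27. [r7c7∈{7}] r7c7 is down to just 7, so r7c7=7.
Step 28. [r9c8∈{6}] r9c8 has the single candidate 6, so r9c8=6.
Step 29. [r2c8∈{1}] r2c8 is down to just 1 ⇒ r2c8=1.
Step 30. [r1c4∈{6}] r1c4 is down to just 6, so r1c4=6.
Step 31. [r9c5∈{5}] r9c5's peers cover all but 5, so r9c5=5.
Step 32. [r2c2∈{9}] nothing but 9 survives at r2c2. So r2c2=9.
Step 33. [r2c3∈{4}] only 4 remains possible at r2c3, so r2c3=4.
Step 34. [r5c3∈{1}] only 1 remains possible at r5c3 ⇒ r5c3=1.
Step 35. [r3c2∈{5}] r3c2 has the single candidate 5 ⇒ r3c2=5.
Step 36. [r4c7∈{3}] nothing but 3 survives at r4c7, so r4c7=3.
Step 37. [r1c9∈{9}] r1c9 has the single candidate 9 ⇒ r1c9=9.
Step 38. [r1c7∈{2}] only 2 remains possible at r1c7. So r1c7=2.
Step 39. [r5c2∈{8}] r5c2 has the single candidate 8. So r5c2=8.
Step 40. [r5c7∈{4}] r5c7 has the single candidate 4. So r5c7=4.

Answer: 1 3 8 6 4 5 2 7 9 / 6 9 4 3 7 2 5 1 8 / 2 5 7 8 1 9 6 3 4 / 4 6 9 5 8 1 3 2 7 / 5 8 1 2 3 7 4 9 6 / 7 2 3 4 9 6 8 5 1 / 3 1 6 9 2 8 7 4 5 / 9 4 5 7 6 3 1 8 2 / 8 7 2 1 5 4 9 6 3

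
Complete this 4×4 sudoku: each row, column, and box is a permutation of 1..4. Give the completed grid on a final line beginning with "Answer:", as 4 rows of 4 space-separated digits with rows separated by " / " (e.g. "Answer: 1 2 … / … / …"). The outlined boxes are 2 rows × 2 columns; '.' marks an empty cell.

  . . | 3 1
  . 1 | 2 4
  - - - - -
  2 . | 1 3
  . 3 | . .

Step 1. [r1c1∈{4}] r1c1's peers cover all but 4. So r1c1=4.
Step 2. [r2c1∈{3}] r2c1 is down to just 3 ⇒ r2c1=3.
Step 3. [r4c3∈{4}] r4c3 has the single candidate 4 ⇒ r4c3=4.
Step 4. [r1c2∈{2}] r1c2's peers cover all but 2 ⇒ r1c2=2.
Step 5. [r4c4∈{2}] only 2 remains possible at r4c4, so r4c4=2.
Step 6. [r3c2∈{4}] r3c2 has the single candidate 4 ⇒ r3c2=4.
Step 7. [r4c1∈{1}] only 1 remains possible at r4c1, so r4c1=1.

Answer: 4 2 3 1 / 3 1 2 4 / 2 4 1 3 / 1 3 4 2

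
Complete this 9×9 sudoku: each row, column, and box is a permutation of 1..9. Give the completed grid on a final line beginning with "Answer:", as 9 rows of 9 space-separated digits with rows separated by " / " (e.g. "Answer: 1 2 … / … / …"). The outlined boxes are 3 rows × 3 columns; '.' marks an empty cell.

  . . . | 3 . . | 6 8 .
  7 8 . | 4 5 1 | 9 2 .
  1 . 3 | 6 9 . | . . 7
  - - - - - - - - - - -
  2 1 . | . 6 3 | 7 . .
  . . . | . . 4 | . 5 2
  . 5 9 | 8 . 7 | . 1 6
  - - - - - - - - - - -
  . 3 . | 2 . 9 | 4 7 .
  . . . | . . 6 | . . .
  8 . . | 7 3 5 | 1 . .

Step 1. [r8c7∈{2,3,5,8}] col 7 places 2 nowhere but r8c7. So r8c7=2.
Step 2. [r8c5∈{1,4,8}] col 5 places 4 nowhere but r8c5 ⇒ r8c5=4.
Step 3. [r9c9∈{9}] r9c9's peers cover all but 9. So r9c9=9.
Step 4. [r8c9∈{3,5,8}] r8c9 is the only open cell in row 8 admitting 8. So r8c9=8.
Step 5. [r1c6∈{2}] nothing but 2 survives at r1c6, so r1c6=2.
Step 6. [r3c8∈{4}] only 4 remains possible at r3c8 ⇒ r3c8=4.
Step 7. [r2c3∈{6}] r2c3 is down to just 6. So r2c3=6.
Step 8. [r6c1∈{3,4}] 4 has one home in row 6: r6c1. So r6c1=4.
Step 9. [r7c1∈{5,6}] row 7 places 6 nowhere but r7c1 ⇒ r7c1=6.
Step 10. [r8c4∈{1}] r8c4 has the single candidate 1 ⇒ r8c4=1.
Step 11. [r7c9∈{5}] r7c9 has the single candidate 5 ⇒ r7c9=5.
Step 12. [r9c3∈{2,4}] in col 3, 2 fits only at r9c3 ⇒ r9c3=2.
Step 13. [r1c3∈{4,5}] r1c3 is the only open cell in col 3 admitting 4. So r1c3=4.
Step 14. [r1c2∈{9}] r1c2's peers cover all but 9, so r1c2=9.
Step 15. [r5c7∈{3,8}] in col 7, 8 fits only at r5c7 ⇒ r5c7=8.
Step 16. [r5c3∈{7}] r5c3 is down to just 7. So r5c3=7.
Step 17. [r4c4∈{5,9}] 5 has one home in row 4: r4c4 ⇒ r4c4=5.
Step 18. [r8c3∈{5}] r8c3 is down to just 5 ⇒ r8c3=5.
Step 19. [r4c8∈{9}] r4c8 is down to just 9, so r4c8=9.
Step 20. [r4c9∈{4}] only 4 remains possible at r4c9 ⇒ r4c9=4.
Step 21. [r5c1∈{3}] r5c1 has the single candidate 3, so r5c1=3.
Step 22. [r7c3∈{1}] r7c3 is down to just 1, so r7c3=1.
Step 23. [r1c5∈{7}] only 7 remains possible at r1c5 ⇒ r1c5=7.
Step 24. [r8c8∈{3}] r8c8 has the single candidate 3 ⇒ r8c8=3.
Step 25. [r3c6∈{8}] only 8 remains possible at r3c6, so r3c6=8.
Step 26. [r5c4∈{9}] r5c4 has the single candidate 9. So r5c4=9.
Step 27. [r9c2∈{4}] nothing but 4 survives at r9c2 ⇒ r9c2=4.
Step 28. [r1c1∈{5}] r1c1's peers cover all but 5. So r1c1=5.
Step 29. [r3c7∈{5}] nothing but 5 survives at r3c7, so r3c7=5.
Step 30. [r5c2∈{6}] r5c2 is down to just 6. So r5c2=6.
Step 31. [r2c9∈{3}] only 3 remains possible at r2c9. So r2c9=3.
Step 32. [r7c5∈{8}] r7c5 has the single candidate 8, so r7c5=8.
Step 33. [r3c2∈{2}] only 2 remains possible at r3c2. So r3c2=2.
Step 34. [r5c5∈{1}] only 1 remains possible at r5c5, so r5c5=1.
Step 35. [r4c3∈{8}] r4c3's peers cover all but 8, so r4c3=8.
Step 36. [r6c5∈{2}] r6c5's peers cover all but 2. So r6c5=2.
Step 37. [r1c9∈{1}] r1c9 is down to just 1, so r1c9=1.
Step 38. [r6c7∈{3}] r6c7 has the single candidate 3. So r6c7=3.
Step 39. [r8c2∈{7}] r8c2 has the single candidate 7 ⇒ r8c2=7.
Step 40. [r9c8∈{6}] r9c8 has the single candidate 6 ⇒ r9c8=6.
Step 41. [r8c1∈{9}] r8c1 has the single candidate 9, so r8c1=9.

Answer: 5 9 4 3 7 2 6 8 1 / 7 8 6 4 5 1 9 2 3 / 1 2 3 6 9 8 5 4 7 / 2 1 8 5 6 3 7 9 4 / 3 6 7 9 1 4 8 5 2 / 4 5 9 8 2 7 3 1 6 / 6 3 1 2 8 9 4 7 5 / 9 7 5 1 4 6 2 3 8 / 8 4 2 7 3 5 1 6 9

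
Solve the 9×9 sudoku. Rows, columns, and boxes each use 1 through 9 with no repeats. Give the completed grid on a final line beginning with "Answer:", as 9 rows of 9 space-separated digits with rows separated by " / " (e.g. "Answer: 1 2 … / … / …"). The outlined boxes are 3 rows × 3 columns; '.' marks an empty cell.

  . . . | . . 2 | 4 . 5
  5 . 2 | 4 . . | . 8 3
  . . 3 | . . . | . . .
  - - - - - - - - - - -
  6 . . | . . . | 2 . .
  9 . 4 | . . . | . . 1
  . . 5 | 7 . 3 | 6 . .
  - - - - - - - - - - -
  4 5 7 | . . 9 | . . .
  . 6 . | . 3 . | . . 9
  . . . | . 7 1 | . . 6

Step 1. [r1c3∈{1,6,8,9}] across col 3, 6 lands solely at r1c3, so r1c3=6.
Step 2. [r3c8∈{1,2,6,7,9}] col 8 places 6 nowhere but r3c8, so r3c8=6.
Step 3. [r9c8∈{2,3,4,5}] across row 9, 4 lands solely at r9c8 ⇒ r9c8=4.
Step 4. [r3c2∈{1,4,7,8,9}] in row 3, 4 fits only at r3c2. So r3c2=4.
Step 5. [r9c1∈{2,3,8}] 3 has one home in col 1: r9c1. So r9c1=3.
Step 6. [r1c4∈{1,3,8,9}] in row 1, 3 fits only at r1c4. So r1c4=3.
Step 7. [r8c6∈{4,5,8}] 4 has one home in row 8: r8c6 ⇒ r8c6=4.
Step 8. [r6c8∈{9}] r6c8 has the single candidate 9. So r6c8=9.
Step 9. [r9c3∈{8,9}] r9c3 is the only open cell in col 3 admitting 9. So r9c3=9.
Step 10. [r3c9∈{2,7}] 2 has one home in row 3: r3c9, so r3c9=2.
Step 11. [r7c9∈{8}] r7c9 has the single candidate 8, so r7c9=8.
Step 12. [r5c7∈{3,5,7,8}] r5c7 is the only open cell in col 7 admitting 8. So r5c7=8.
Step 13. [r4c9∈{4,7}] r4c9 is the only open cell in col 9 admitting 7. So r4c9=7.
Step 14. [r4c5∈{1,4,5,8,9}] r4c5 is the only open cell in row 4 admitting 4. So r4c5=4.
Step 15. [r4c4∈{1,5,8,9}] 9 has one home in row 4: r4c4 ⇒ r4c4=9.
Step 16. [r6c5∈{1,2,8}] 1 has one home in box 5: r6c5 ⇒ r6c5=1.
Step 17. [r5c2∈{2,3,7}] across row 5, 7 lands solely at r5c2, so r5c2=7.
Step 18. [r4c6∈{5,8}] across box 5, 8 lands solely at r4c6. So r4c6=8.
Step 19. [r8c3∈{1,8}] in col 3, 8 fits only at r8c3. So r8c3=8.
Step 20. [r8c1∈{1,2}] 1 has one home in box 7: r8c1 ⇒ r8c1=1.
Step 21. [r9c7∈{5}] r9c7's peers cover all but 5 ⇒ r9c7=5.
Step 22. [r5c8∈{3,5}] row 5 places 3 nowhere but r5c8 ⇒ r5c8=3.
Step 23. [r8c4∈{2,5}] 5 has one home in row 8: r8c4, so r8c4=5.
Step 24. [r8c7∈{7}] r8c7 is down to just 7 ⇒ r8c7=7.
Step 25. [r3c4∈{1,8}] across col 4, 1 lands solely at r3c4, so r3c4=1.
Step 26. [r1c8∈{1,7}] col 8 places 7 nowhere but r1c8, so r1c8=7.
Step 27. [r1c2∈{1,8,9}] row 1 places 1 nowhere but r1c2 ⇒ r1c2=1.
Step 28. [r1c1∈{8}] only 8 remains possible at r1c1, so r1c1=8.
Step 29. [r2c6∈{6,7}] row 2 places 7 nowhere but r2c6 ⇒ r2c6=7.
Step 30. [r5c6∈{5,6}] r5c6 is the only open cell in col 6 admitting 6 ⇒ r5c6=6.
Step 31. [r5c4∈{2}] r5c4 is down to just 2 ⇒ r5c4=2.
Step 32. [r2c7∈{1,9}] r2c7 is the only open cell in row 2 admitting 1 ⇒ r2c7=1.
Step 33. [r3c5∈{5,8,9}] row 3 places 8 nowhere but r3c5 ⇒ r3c5=8.
Step 34. [r7c5∈{2,6}] r7c5 is the only open cell in col 5 admitting 2 ⇒ r7c5=2.
Step 35. [r2c2∈{9}] nothing but 9 survives at r2c2. So r2c2=9.
Step 36. [r6c2∈{2,8}] 8 has one home in row 6: r6c2. So r6c2=8.
Step 37. [r4c8∈{5}] only 5 remains possible at r4c8, so r4c8=5.
Step 38. [r7c4∈{6}] r7c4 has the single candidate 6 ⇒ r7c4=6.
Step 39. [r3c1∈{7}] r3c1 is down to just 7. So r3c1=7.
Step 40. [r4c2∈{3}] nothing but 3 survives at r4c2, so r4c2=3.
Step 41. [r4c3∈{1}] r4c3's peers cover all but 1. So r4c3=1.
Step 42. [r9c4∈{8}] nothing but 8 survives at r9c4. So r9c4=8.
Step 43. [r6c1∈{2}] nothing but 2 survives at r6c1. So r6c1=2.
Step 44. [r3c6∈{5}] r3c6 is down to just 5 ⇒ r3c6=5.
Step 45. [r7c7∈{3}] only 3 remains possible at r7c7. So r7c7=3.
Step 46. [r5c5∈{5}] r5c5's peers cover all but 5, so r5c5=5.
Step 47. [r6c9∈{4}] r6c9 has the single candidate 4. So r6c9=4.
Step 48. [r9c2∈{2}] r9c2's peers cover all but 2, so r9c2=2.
Step 49. [r8c8∈{2}] r8c8 has the single candidate 2 ⇒ r8c8=2.
Step 50. [r7c8∈{1}] only 1 remains possible at r7c8, so r7c8=1.
Step 51. [r3c7∈{9}] r3c7 is down to just 9 ⇒ r3c7=9.
Step 52. [r2c5∈{6}] nothing but 6 survives at r2c5 ⇒ r2c5=6.
Step 53. [r1c5∈{9}] r1c5 is down to just 9, so r1c5=9.

Answer: 8 1 6 3 9 2 4 7 5 / 5 9 2 4 6 7 1 8 3 / 7 4 3 1 8 5 9 6 2 / 6 3 1 9 4 8 2 5 7 / 9 7 4 2 5 6 8 3 1 / 2 8 5 7 1 3 6 9 4 / 4 5 7 6 2 9 3 1 8 / 1 6 8 5 3 4 7 2 9 / 3 2 9 8 7 1 5 4 6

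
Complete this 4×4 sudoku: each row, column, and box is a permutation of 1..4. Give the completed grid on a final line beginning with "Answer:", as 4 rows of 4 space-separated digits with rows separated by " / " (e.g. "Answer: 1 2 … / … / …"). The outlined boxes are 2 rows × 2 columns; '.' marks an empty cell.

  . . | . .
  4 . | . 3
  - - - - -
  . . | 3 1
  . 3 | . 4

Step 1. [r1c4∈{2}] nothing but 2 survives at r1c4. So r1c4=2.
Step 2. [r1c2∈{1}] only 1 remains possible at r1c2, so r1c2=1.
Step 3. [r3c1∈{2}] r3c1's peers cover all but 2, so r3c1=2.
Step 4. [r3c2∈{4}] only 4 remains possible at r3c2 ⇒ r3c2=4.
Step 5. [r1c3∈{4}] nothing but 4 survives at r1c3. So r1c3=4.
Step 6. [r2c2∈{2}] r2c2 has the single candidate 2, so r2c2=2.
Step 7. [r4c1∈{1}] r4c1 has the single candidate 1. So r4c1=1.
Step 8. [r1c1∈{3}] r1c1 is down to just 3, so r1c1=3.
Step 9. [r2c3∈{1}] r2c3 is down to just 1. So r2c3=1.
Step 10. [r4c3∈{2}] r4c3's peers cover all but 2. So r4c3=2.

Answer: 3 1 4 2 / 4 2 1 3 / 2 4 3 1 / 1 3 2 4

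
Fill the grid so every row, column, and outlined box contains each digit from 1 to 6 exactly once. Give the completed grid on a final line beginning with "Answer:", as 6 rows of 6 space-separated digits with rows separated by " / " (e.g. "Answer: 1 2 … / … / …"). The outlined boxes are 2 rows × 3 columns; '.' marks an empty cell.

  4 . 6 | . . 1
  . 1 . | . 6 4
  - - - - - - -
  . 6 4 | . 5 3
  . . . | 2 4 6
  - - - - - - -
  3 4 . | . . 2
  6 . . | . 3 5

Step 1. [r3c4∈{1}] r3c4's peers cover all but 1. So r3c4=1.
Step 2. [r5c3∈{1,5}] in row 5, 5 fits only at r5c3 ⇒ r5c3=5.
Step 3. [r6c2∈{2}] r6c2 is down to just 2 ⇒ r6c2=2.
Step 4. [r2c3∈{2,3}] across col 3, 2 lands solely at r2c3, so r2c3=2.
Step 5. [r1c2∈{3,5}] in box 1, 3 fits only at r1c2. So r1c2=3.
Step 6. [r4c1∈{1,5}] col 1 places 1 nowhere but r4c1 ⇒ r4c1=1.
Step 7. [r1c4∈{5}] r1c4 has the single candidate 5, so r1c4=5.
Step 8. [r1c5∈{2}] r1c5 has the single candidate 2 ⇒ r1c5=2.
Step 9. [r4c3∈{3}] r4c3 is down to just 3 ⇒ r4c3=3.
Step 10. [r6c3∈{1}] only 1 remains possible at r6c3, so r6c3=1.
Step 11. [r5c5∈{1}] only 1 remains possible at r5c5. So r5c5=1.
Step 12. [r6c4∈{4}] nothing but 4 survives at r6c4, so r6c4=4.
Step 13. [r4c2∈{5}] r4c2 is down to just 5, so r4c2=5.
Step 14. [r3c1∈{2}] only 2 remains possible at r3c1, so r3c1=2.
Step 15. [r2c1∈{5}] r2c1 is down to just 5 ⇒ r2c1=5.
Step 16. [r2c4∈{3}] only 3 remains possible at r2c4. So r2c4=3.
Step 17. [r5c4∈{6}] r5c4 is down to just 6 ⇒ r5c4=6.

Answer: 4 3 6 5 2 1 / 5 1 2 3 6 4 / 2 6 4 1 5 3 / 1 5 3 2 4 6 / 3 4 5 6 1 2 / 6 2 1 4 3 5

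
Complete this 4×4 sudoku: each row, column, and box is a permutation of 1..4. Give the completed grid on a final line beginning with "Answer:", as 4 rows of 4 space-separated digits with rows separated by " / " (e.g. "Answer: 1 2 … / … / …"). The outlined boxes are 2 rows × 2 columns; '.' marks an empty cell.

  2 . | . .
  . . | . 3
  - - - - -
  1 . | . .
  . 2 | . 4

Step 1. [r1c4∈{1}] r1c4 is down to just 1 ⇒ r1c4=1.
Step 2. [r3c2∈{3,4}] in row 3, 4 fits only at r3c2. So r3c2=4.
Step 3. [r3c3∈{2,3}] r3c3 is the only open cell in row 3 admitting 3. So r3c3=3.
Step 4. [r1c3∈{4}] r1c3 has the single candidate 4. So r1c3=4.
Step 5. [r4c3∈{1}] r4c3 has the single candidate 1, so r4c3=1.
Step 6. [r3c4∈{2}] r3c4 has the single candidate 2. So r3c4=2.
Step 7. [r2c2∈{1}] only 1 remains possible at r2c2. So r2c2=1.
Step 8. [r4c1∈{3}] r4c1 is down to just 3. So r4c1=3.
Step 9. [r2c1∈{4}] r2c1's peers cover all but 4. So r2c1=4.
Step 10. [r2c3∈{2}] nothing but 2 survives at r2c3. So r2c3=2.
Step 11. [r1c2∈{3}] r1c2 is down to just 3 ⇒ r1c2=3.

Answer: 2 3 4 1 / 4 1 2 3 / 1 4 3 2 / 3 2 1 4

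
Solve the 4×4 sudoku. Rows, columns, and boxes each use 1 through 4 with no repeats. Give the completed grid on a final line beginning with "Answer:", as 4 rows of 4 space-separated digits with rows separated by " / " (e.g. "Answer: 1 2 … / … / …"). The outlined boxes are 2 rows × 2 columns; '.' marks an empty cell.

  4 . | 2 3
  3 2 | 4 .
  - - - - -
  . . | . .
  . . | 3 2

Step 1. [r4c1∈{1}] only 1 remains possible at r4c1, so r4c1=1.
Step 2. [r3c4∈{1,4}] across col 4, 4 lands solely at r3c4. So r3c4=4.
Step 3. [r3c2∈{3}] r3c2 has the single candidate 3. So r3c2=3.
Step 4. [r3c3∈{1}] only 1 remains possible at r3c3, so r3c3=1.
Step 5. [r1c2∈{1}] only 1 remains possible at r1c2 ⇒ r1c2=1.
Step 6. [r3c1∈{2}] r3c1 is down to just 2 ⇒ r3c1=2.
Step 7. [r4c2∈{4}] nothing but 4 survives at r4c2 ⇒ r4c2=4.
Step 8. [r2c4∈{1}] r2c4 has the single candidate 1 ⇒ r2c4=1.

Answer: 4 1 2 3 / 3 2 4 1 / 2 3 1 4 / 1 4 3 2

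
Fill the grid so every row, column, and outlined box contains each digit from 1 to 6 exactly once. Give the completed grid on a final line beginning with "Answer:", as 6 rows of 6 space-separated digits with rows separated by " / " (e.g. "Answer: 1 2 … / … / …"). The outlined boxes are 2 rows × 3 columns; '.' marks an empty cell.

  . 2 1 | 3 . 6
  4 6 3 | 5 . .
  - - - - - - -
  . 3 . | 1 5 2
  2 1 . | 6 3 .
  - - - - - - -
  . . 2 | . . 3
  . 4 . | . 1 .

Step 1. [r5c2∈{5}] r5c2 has the single candidate 5, so r5c2=5.
Step 2. [r3c1∈{6}] only 6 remains possible at r3c1. So r3c1=6.
Step 3. [r1c5∈{4}] r1c5's peers cover all but 4. So r1c5=4.
Step 4. [r4c6∈{4}] r4c6 has the single candidate 4, so r4c6=4.
Step 5. [r2c6∈{1}] nothing but 1 survives at r2c6. So r2c6=1.
Step 6. [r6c6∈{5}] r6c6 is down to just 5. So r6c6=5.
Step 7. [r5c1∈{1}] r5c1's peers cover all but 1. So r5c1=1.
Step 8. [r5c5∈{6}] r5c5 is down to just 6, so r5c5=6.
Step 9. [r6c4∈{2}] r6c4 is down to just 2. So r6c4=2.
Step 10. [r4c3∈{5}] r4c3 has the single candidate 5, so r4c3=5.
Step 11. [r1c1∈{5}] r1c1 has the single candidate 5. So r1c1=5.
Step 12. [r3c3∈{4}] r3c3 has the single candidate 4, so r3c3=4.
Step 13. [r6c3∈{6}] only 6 remains possible at r6c3. So r6c3=6.
Step 14. [r5c4∈{4}] only 4 remains possible at r5c4 ⇒ r5c4=4.
Step 15. [r6c1∈{3}] r6c1 has the single candidate 3, so r6c1=3.
Step 16. [r2c5∈{2}] r2c5 has the single candidate 2. So r2c5=2.

Answer: 5 2 1 3 4 6 / 4 6 3 5 2 1 / 6 3 4 1 5 2 / 2 1 5 6 3 4 / 1 5 2 4 6 3 / 3 4 6 2 1 5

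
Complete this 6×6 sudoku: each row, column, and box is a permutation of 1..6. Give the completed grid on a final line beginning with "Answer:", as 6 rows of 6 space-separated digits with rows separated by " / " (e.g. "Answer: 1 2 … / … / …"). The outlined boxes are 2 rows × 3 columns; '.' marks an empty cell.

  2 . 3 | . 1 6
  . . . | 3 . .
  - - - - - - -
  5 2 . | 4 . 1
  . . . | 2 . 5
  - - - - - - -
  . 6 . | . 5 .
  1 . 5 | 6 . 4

Step 1. [r1c2∈{4,5}] across row 1, 4 lands solely at r1c2 ⇒ r1c2=4.
Step 2. [r3c3∈{6}] only 6 remains possible at r3c3, so r3c3=6.
Step 3. [r6c5∈{2,3}] across row 6, 2 lands solely at r6c5, so r6c5=2.
Step 4. [r6c2∈{3}] r6c2's peers cover all but 3, so r6c2=3.
Step 5. [r4c2∈{1}] r4c2's peers cover all but 1 ⇒ r4c2=1.
Step 6. [r5c1∈{4}] only 4 remains possible at r5c1 ⇒ r5c1=4.
Step 7. [r4c5∈{3,6}] row 4 places 6 nowhere but r4c5. So r4c5=6.
Step 8. [r2c3∈{1}] r2c3 has the single candidate 1. So r2c3=1.
Step 9. [r2c2∈{5}] nothing but 5 survives at r2c2 ⇒ r2c2=5.
Step 10. [r5c3∈{2}] only 2 remains possible at r5c3. So r5c3=2.
Step 11. [r4c3∈{4}] only 4 remains possible at r4c3, so r4c3=4.
Step 12. [r4c1∈{3}] r4c1's peers cover all but 3 ⇒ r4c1=3.
Step 13. [r2c6∈{2}] r2c6 is down to just 2 ⇒ r2c6=2.
Step 14. [r5c6∈{3}] r5c6's peers cover all but 3, so r5c6=3.
Step 15. [r2c5∈{4}] only 4 remains possible at r2c5, so r2c5=4.
Step 16. [r3c5∈{3}] r3c5's peers cover all but 3, so r3c5=3.
Step 17. [r2c1∈{6}] r2c1 is down to just 6. So r2c1=6.
Step 18. [r5c4∈{1}] nothing but 1 survives at r5c4, so r5c4=1.
Step 19. [r1c4∈{5}] r1c4 is down to just 5 ⇒ r1c4=5.

Answer: 2 4 3 5 1 6 / 6 5 1 3 4 2 / 5 2 6 4 3 1 / 3 1 4 2 6 5 / 4 6 2 1 5 3 / 1 3 5 6 2 4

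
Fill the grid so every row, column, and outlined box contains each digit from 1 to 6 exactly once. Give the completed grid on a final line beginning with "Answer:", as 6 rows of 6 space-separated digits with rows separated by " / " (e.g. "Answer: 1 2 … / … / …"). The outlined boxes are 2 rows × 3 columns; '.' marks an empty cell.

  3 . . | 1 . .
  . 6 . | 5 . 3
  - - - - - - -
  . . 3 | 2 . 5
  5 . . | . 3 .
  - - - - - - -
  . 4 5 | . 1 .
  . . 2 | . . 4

Step 1. [r4c3∈{1,4,6}] across col 3, 6 lands solely at r4c3, so r4c3=6.
Step 2. [r2c1∈{1,2,4}] in col 1, 2 fits only at r2c1, so r2c1=2.
Step 3. [r3c2∈{1}] r3c2 has the single candidate 1. So r3c2=1.
Step 4. [r3c5∈{4,6}] r3c5 is the only open cell in row 3 admitting 6 ⇒ r3c5=6.
Step 5. [r5c1∈{6}] only 6 remains possible at r5c1. So r5c1=6.
Step 6. [r1c3∈{4}] only 4 remains possible at r1c3 ⇒ r1c3=4.
Step 7. [r1c5∈{2}] r1c5's peers cover all but 2 ⇒ r1c5=2.
Step 8. [r6c4∈{3,6}] r6c4 is the only open cell in row 6 admitting 6 ⇒ r6c4=6.
Step 9. [r1c2∈{5}] r1c2 is down to just 5. So r1c2=5.
Step 10. [r5c4∈{3}] r5c4 has the single candidate 3. So r5c4=3.
Step 11. [r4c4∈{4}] r4c4 has the single candidate 4, so r4c4=4.
Step 12. [r4c2∈{2}] r4c2 is down to just 2 ⇒ r4c2=2.
Step 13. [r4c6∈{1}] r4c6 is down to just 1. So r4c6=1.
Step 14. [r2c3∈{1}] nothing but 1 survives at r2c3, so r2c3=1.
Step 15. [r6c5∈{5}] nothing but 5 survives at r6c5, so r6c5=5.
Step 16. [r6c2∈{3}] nothing but 3 survives at r6c2, so r6c2=3.
Step 17. [r5c6∈{2}] r5c6's peers cover all but 2, so r5c6=2.
Step 18. [r3c1∈{4}] r3c1's peers cover all but 4 ⇒ r3c1=4.
Step 19. [r2c5∈{4}] r2c5 is down to just 4. So r2c5=4.
Step 20. [r6c1∈{1}] r6c1 is down to just 1. So r6c1=1.
Step 21. [r1c6∈{6}] only 6 remains possible at r1c6. So r1c6=6.

Answer: 3 5 4 1 2 6 / 2 6 1 5 4 3 / 4 1 3 2 6 5 / 5 2 6 4 3 1 / 6 4 5 3 1 2 / 1 3 2 6 5 4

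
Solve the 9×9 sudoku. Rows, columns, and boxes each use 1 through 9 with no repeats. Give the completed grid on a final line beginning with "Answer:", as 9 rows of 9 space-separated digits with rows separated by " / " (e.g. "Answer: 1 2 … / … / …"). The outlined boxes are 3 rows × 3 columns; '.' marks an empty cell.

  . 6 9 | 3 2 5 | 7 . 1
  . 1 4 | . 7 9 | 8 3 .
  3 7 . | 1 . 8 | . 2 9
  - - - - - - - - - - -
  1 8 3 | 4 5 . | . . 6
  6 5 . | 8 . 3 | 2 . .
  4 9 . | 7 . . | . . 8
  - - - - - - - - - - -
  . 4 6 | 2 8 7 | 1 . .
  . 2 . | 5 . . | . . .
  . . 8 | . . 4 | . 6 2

Step 1. [r9c5∈{1,3,9}] r9c5 is the only open cell in row 9 admitting 1 ⇒ r9c5=1.
Step 2. [r8c5∈{3,6,9}] across col 5, 3 lands solely at r8c5 ⇒ r8c5=3.
Step 3. [r4c8∈{7,9}] r4c8 is the only open cell in row 4 admitting 7 ⇒ r4c8=7.
Step 4. [r9c1∈{5,7,9}] r9c1 is the only open cell in row 9 admitting 7. So r9c1=7.
Step 5. [r9c7∈{3,5,9}] 5 has one home in row 9: r9c7, so r9c7=5.
Step 6. [r7c8∈{9}] only 9 remains possible at r7c8 ⇒ r7c8=9.
Step 7. [r6c6∈{1,2,6}] in col 6, 1 fits only at r6c6, so r6c6=1.
Step 8. [r8c7∈{4}] r8c7's peers cover all but 4. So r8c7=4.
Step 9. [r2c4∈{6}] only 6 remains possible at r2c4. So r2c4=6.
Step 10. [r5c8∈{1,4}] r5c8 is the only open cell in row 5 admitting 1. So r5c8=1.
Step 11. [r7c1∈{5}] r7c1 is down to just 5 ⇒ r7c1=5.
Step 12. [r5c9∈{4}] only 4 remains possible at r5c9. So r5c9=4.
Step 13. [r4c6∈{2}] r4c6's peers cover all but 2. So r4c6=2.
Step 14. [r2c1∈{2}] nothing but 2 survives at r2c1, so r2c1=2.
Step 15. [r8c6∈{6}] nothing but 6 survives at r8c6. So r8c6=6.
Step 16. [r8c9∈{7}] only 7 remains possible at r8c9 ⇒ r8c9=7.
Step 17. [r9c2∈{3}] r9c2 is down to just 3 ⇒ r9c2=3.
Step 18. [r6c3∈{2}] r6c3's peers cover all but 2, so r6c3=2.
Step 19. [r6c8∈{5}] r6c8's peers cover all but 5 ⇒ r6c8=5.
Step 20. [r5c5∈{9}] nothing but 9 survives at r5c5. So r5c5=9.
Step 21. [r4c7∈{9}] r4c7's peers cover all but 9. So r4c7=9.
Step 22. [r8c8∈{8}] only 8 remains possible at r8c8 ⇒ r8c8=8.
Step 23. [r9c4∈{9}] only 9 remains possible at r9c4, so r9c4=9.
Step 24. [r8c3∈{1}] nothing but 1 survives at r8c3, so r8c3=1.
Step 25. [r3c3∈{5}] r3c3's peers cover all but 5 ⇒ r3c3=5.
Step 26. [r6c7∈{3}] r6c7 is down to just 3 ⇒ r6c7=3.
Step 27. [r6c5∈{6}] nothing but 6 survives at r6c5 ⇒ r6c5=6.
Step 28. [r8c1∈{9}] r8c1's peers cover all but 9 ⇒ r8c1=9.
Step 29. [r3c7∈{6}] nothing but 6 survives at r3c7 ⇒ r3c7=6.
Step 30. [r2c9∈{5}] r2c9 has the single candidate 5 ⇒ r2c9=5.
Step 31. [r1c8∈{4}] only 4 remains possible at r1c8, so r1c8=4.
Step 32. [r5c3∈{7}] only 7 remains possible at r5c3 ⇒ r5c3=7.
Step 33. [r3c5∈{4}] only 4 remains possible at r3c5. So r3c5=4.
Step 34. [r7c9∈{3}] r7c9 is down to just 3 ⇒ r7c9=3.
Step 35. [r1c1∈{8}] only 8 remains possible at r1c1 ⇒ r1c1=8.

Answer: 8 6 9 3 2 5 7 4 1 / 2 1 4 6 7 9 8 3 5 / 3 7 5 1 4 8 6 2 9 / 1 8 3 4 5 2 9 7 6 / 6 5 7 8 9 3 2 1 4 / 4 9 2 7 6 1 3 5 8 / 5 4 6 2 8 7 1 9 3 / 9 2 1 5 3 6 4 8 7 / 7 3 8 9 1 4 5 6 2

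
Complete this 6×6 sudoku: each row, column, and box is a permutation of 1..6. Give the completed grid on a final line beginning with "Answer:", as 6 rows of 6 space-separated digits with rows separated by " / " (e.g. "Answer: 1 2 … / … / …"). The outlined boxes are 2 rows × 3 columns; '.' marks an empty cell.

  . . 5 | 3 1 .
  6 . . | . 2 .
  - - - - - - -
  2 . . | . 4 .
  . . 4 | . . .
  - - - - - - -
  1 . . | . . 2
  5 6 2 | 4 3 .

Step 1. [r3c3∈{1,3,6}] col 3 places 6 nowhere but r3c3. So r3c3=6.
Step 2. [r2c4∈{5}] only 5 remains possible at r2c4 ⇒ r2c4=5.
Step 3. [r3c4∈{1}] r3c4 has the single candidate 1, so r3c4=1.
Step 4. [r1c1∈{4}] r1c1 is down to just 4 ⇒ r1c1=4.
Step 5. [r4c2∈{1,3,5}] across row 4, 1 lands solely at r4c2. So r4c2=1.
Step 6. [r2c2∈{3}] r2c2 has the single candidate 3. So r2c2=3.
Step 7. [r3c6∈{3,5}] across row 3, 3 lands solely at r3c6. So r3c6=3.
Step 8. [r4c6∈{5,6}] r4c6 is the only open cell in col 6 admitting 5 ⇒ r4c6=5.
Step 9. [r4c5∈{6}] r4c5 has the single candidate 6 ⇒ r4c5=6.
Step 10. [r3c2∈{5}] r3c2 is down to just 5 ⇒ r3c2=5.
Step 11. [r1c2∈{2}] nothing but 2 survives at r1c2, so r1c2=2.
Step 12. [r5c3∈{3}] r5c3 is down to just 3 ⇒ r5c3=3.
Step 13. [r6c6∈{1}] nothing but 1 survives at r6c6. So r6c6=1.
Step 14. [r4c1∈{3}] r4c1 has the single candidate 3 ⇒ r4c1=3.
Step 15. [r4c4∈{2}] r4c4's peers cover all but 2, so r4c4=2.
Step 16. [r5c2∈{4}] r5c2's peers cover all but 4, so r5c2=4.
Step 17. [r2c3∈{1}] nothing but 1 survives at r2c3. So r2c3=1.
Step 18. [r2c6∈{4}] r2c6 is down to just 4. So r2c6=4.
Step 19. [r5c5∈{5}] r5c5's peers cover all but 5 ⇒ r5c5=5.
Step 20. [r1c6∈{6}] r1c6's peers cover all but 6, so r1c6=6.
Step 21. [r5c4∈{6}] r5c4 has the single candidate 6. So r5c4=6.

Answer: 4 2 5 3 1 6 / 6 3 1 5 2 4 / 2 5 6 1 4 3 / 3 1 4 2 6 5 / 1 4 3 6 5 2 / 5 6 2 4 3 1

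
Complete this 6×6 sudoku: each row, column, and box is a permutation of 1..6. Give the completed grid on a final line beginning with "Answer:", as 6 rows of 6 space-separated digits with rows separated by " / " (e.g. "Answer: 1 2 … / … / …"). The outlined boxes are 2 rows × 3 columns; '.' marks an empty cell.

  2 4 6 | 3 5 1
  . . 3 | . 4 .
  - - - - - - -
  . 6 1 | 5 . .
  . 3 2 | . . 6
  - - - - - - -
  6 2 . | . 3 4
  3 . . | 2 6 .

Step 1. [r2c1∈{1,5}] r2c1 is the only open cell in col 1 admitting 1 ⇒ r2c1=1.
Step 2. [r5c3∈{5}] nothing but 5 survives at r5c3, so r5c3=5.
Step 3. [r4c4∈{1,4}] across col 4, 4 lands solely at r4c4. So r4c4=4.
Step 4. [r3c6∈{2,3}] 3 has one home in row 3: r3c6. So r3c6=3.
Step 5. [r5c4∈{1}] r5c4's peers cover all but 1, so r5c4=1.
Step 6. [r4c5∈{1}] r4c5 is down to just 1, so r4c5=1.
Step 7. [r2c2∈{5}] only 5 remains possible at r2c2, so r2c2=5.
Step 8. [r6c3∈{4}] nothing but 4 survives at r6c3 ⇒ r6c3=4.
Step 9. [r4c1∈{5}] r4c1's peers cover all but 5. So r4c1=5.
Step 10. [r2c4∈{6}] only 6 remains possible at r2c4, so r2c4=6.
Step 11. [r6c2∈{1}] only 1 remains possible at r6c2 ⇒ r6c2=1.
Step 12. [r3c1∈{4}] r3c1's peers cover all but 4, so r3c1=4.
Step 13. [r6c6∈{5}] r6c6 has the single candidate 5 ⇒ r6c6=5.
Step 14. [r3c5∈{2}] r3c5 is down to just 2 ⇒ r3c5=2.
Step 15. [r2c6∈{2}] only 2 remains possible at r2c6 ⇒ r2c6=2.

Answer: 2 4 6 3 5 1 / 1 5 3 6 4 2 / 4 6 1 5 2 3 / 5 3 2 4 1 6 / 6 2 5 1 3 4 / 3 1 4 2 6 5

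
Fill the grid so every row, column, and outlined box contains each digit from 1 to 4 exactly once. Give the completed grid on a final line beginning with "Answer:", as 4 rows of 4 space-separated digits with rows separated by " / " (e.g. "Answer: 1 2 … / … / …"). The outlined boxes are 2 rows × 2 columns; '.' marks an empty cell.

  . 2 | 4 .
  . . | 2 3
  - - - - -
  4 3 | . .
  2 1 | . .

Step 1. [r1c4∈{1}] only 1 remains possible at r1c4, so r1c4=1.
Step 2. [r2c1∈{1}] only 1 remains possible at r2c1 ⇒ r2c1=1.
Step 3. [r2c2∈{4}] nothing but 4 survives at r2c2 ⇒ r2c2=4.
Step 4. [r4c4∈{4}] only 4 remains possible at r4c4, so r4c4=4.
Step 5. [r3c3∈{1}] only 1 remains possible at r3c3, so r3c3=1.
Step 6. [r4c3∈{3}] r4c3 is down to just 3 ⇒ r4c3=3.
Step 7. [r3c4∈{2}] r3c4's peers cover all but 2, so r3c4=2.
Step 8. [r1c1∈{3}] r1c1 is down to just 3, so r1c1=3.

Answer: 3 2 4 1 / 1 4 2 3 / 4 3 1 2 / 2 1 3 4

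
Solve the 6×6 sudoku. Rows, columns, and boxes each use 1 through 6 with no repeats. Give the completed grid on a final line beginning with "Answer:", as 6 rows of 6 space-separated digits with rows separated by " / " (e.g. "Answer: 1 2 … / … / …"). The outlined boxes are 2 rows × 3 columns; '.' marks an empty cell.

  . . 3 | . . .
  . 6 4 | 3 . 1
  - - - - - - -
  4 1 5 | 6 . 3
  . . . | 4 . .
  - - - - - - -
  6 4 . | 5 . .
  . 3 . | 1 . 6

Step 1. [r3c5∈{2}] nothing but 2 survives at r3c5 ⇒ r3c5=2.
Step 2. [r2c1∈{2,5}] in row 2, 2 fits only at r2c1. So r2c1=2.
Step 3. [r1c2∈{5}] only 5 remains possible at r1c2. So r1c2=5.
Step 4. [r6c3∈{2}] r6c3 is down to just 2, so r6c3=2.
Step 5. [r1c6∈{2,4}] r1c6 is the only open cell in col 6 admitting 4. So r1c6=4.
Step 6. [r4c6∈{5}] r4c6 has the single candidate 5 ⇒ r4c6=5.
Step 7. [r1c1∈{1}] r1c1 has the single candidate 1, so r1c1=1.
Step 8. [r1c5∈{6}] r1c5's peers cover all but 6 ⇒ r1c5=6.
Step 9. [r5c3∈{1}] r5c3 is down to just 1. So r5c3=1.
Step 10. [r6c1∈{5}] r6c1 has the single candidate 5. So r6c1=5.
Step 11. [r4c3∈{6}] r4c3's peers cover all but 6 ⇒ r4c3=6.
Step 12. [r2c5∈{5}] r2c5 is down to just 5. So r2c5=5.
Step 13. [r4c5∈{1}] r4c5 has the single candidate 1, so r4c5=1.
Step 14. [r4c1∈{3}] r4c1 is down to just 3. So r4c1=3.
Step 15. [r1c4∈{2}] r1c4 is down to just 2 ⇒ r1c4=2.
Step 16. [r4c2∈{2}] nothing but 2 survives at r4c2, so r4c2=2.
Step 17. [r5c6∈{2}] r5c6 has the single candidate 2 ⇒ r5c6=2.
Step 18. [r6c5∈{4}] nothing but 4 survives at r6c5, so r6c5=4.
Step 19. [r5c5∈{3}] only 3 remains possible at r5c5, so r5c5=3.

Answer: 1 5 3 2 6 4 / 2 6 4 3 5 1 / 4 1 5 6 2 3 / 3 2 6 4 1 5 / 6 4 1 5 3 2 / 5 3 2 1 4 6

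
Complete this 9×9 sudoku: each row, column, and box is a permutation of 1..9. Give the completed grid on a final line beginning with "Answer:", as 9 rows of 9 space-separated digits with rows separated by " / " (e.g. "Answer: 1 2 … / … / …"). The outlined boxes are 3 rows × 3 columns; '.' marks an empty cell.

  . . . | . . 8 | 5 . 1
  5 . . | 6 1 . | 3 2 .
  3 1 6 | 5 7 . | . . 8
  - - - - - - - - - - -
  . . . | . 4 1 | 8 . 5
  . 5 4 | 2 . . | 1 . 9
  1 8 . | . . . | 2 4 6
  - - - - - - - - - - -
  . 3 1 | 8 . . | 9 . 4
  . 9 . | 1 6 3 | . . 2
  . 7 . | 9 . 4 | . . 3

Step 1. [r7c6∈{2,5,7}] across box 8, 7 lands solely at r7c6 ⇒ r7c6=7.
Step 2. [r1c8∈{6,7,9}] row 1 places 6 nowhere but r1c8, so r1c8=6.
Step 3. [r2c3∈{7,8,9}] r2c3 is the only open cell in row 2 admitting 8. So r2c3=8.
Step 4. [r7c1∈{2,6}] in row 7, 6 fits only at r7c1, so r7c1=6.
Step 5. [r5c1∈{7}] r5c1 has the single candidate 7. So r5c1=7.
Step 6. [r1c4∈{3,4}] col 4 places 4 nowhere but r1c4 ⇒ r1c4=4.
Step 7. [r1c2∈{2}] r1c2's peers cover all but 2 ⇒ r1c2=2.
Step 8. [r2c6∈{9}] r2c6's peers cover all but 9. So r2c6=9.
Step 9. [r4c8∈{3,7}] r4c8 is the only open cell in box 6 admitting 7 ⇒ r4c8=7.
Step 10. [r4c4∈{3}] r4c4 has the single candidate 3 ⇒ r4c4=3.
Step 11. [r7c8∈{5}] r7c8 has the single candidate 5 ⇒ r7c8=5.
Step 12. [r9c5∈{2,5}] box 8 places 5 nowhere but r9c5. So r9c5=5.
Step 13. [r1c1∈{9}] only 9 remains possible at r1c1, so r1c1=9.
Step 14. [r8c8∈{8}] only 8 remains possible at r8c8 ⇒ r8c8=8.
Step 15. [r9c3∈{2}] r9c3 is down to just 2. So r9c3=2.
Step 16. [r4c3∈{9}] only 9 remains possible at r4c3. So r4c3=9.
Step 17. [r8c1∈{4}] only 4 remains possible at r8c1 ⇒ r8c1=4.
Step 18. [r4c1∈{2}] only 2 remains possible at r4c1. So r4c1=2.
Step 19. [r8c7∈{7}] nothing but 7 survives at r8c7 ⇒ r8c7=7.
Step 20. [r8c3∈{5}] r8c3 is down to just 5 ⇒ r8c3=5.
Step 21. [r4c2∈{6}] r4c2 is down to just 6 ⇒ r4c2=6.
Step 22. [r5c8∈{3}] r5c8 has the single candidate 3 ⇒ r5c8=3.
Step 23. [r5c6∈{6}] nothing but 6 survives at r5c6 ⇒ r5c6=6.
Step 24. [r6c5∈{9}] nothing but 9 survives at r6c5, so r6c5=9.
Step 25. [r5c5∈{8}] r5c5's peers cover all but 8 ⇒ r5c5=8.
Step 26. [r6c3∈{3}] only 3 remains possible at r6c3, so r6c3=3.
Step 27. [r3c6∈{2}] only 2 remains possible at r3c6, so r3c6=2.
Step 28. [r6c6∈{5}] r6c6 is down to just 5 ⇒ r6c6=5.
Step 29. [r1c3∈{7}] only 7 remains possible at r1c3. So r1c3=7.
Step 30. [r3c7∈{4}] r3c7's peers cover all but 4, so r3c7=4.
Step 31. [r9c8∈{1}] r9c8's peers cover all but 1, so r9c8=1.
Step 32. [r9c1∈{8}] only 8 remains possible at r9c1 ⇒ r9c1=8.
Step 33. [r1c5∈{3}] nothing but 3 survives at r1c5, so r1c5=3.
Step 34. [r2c9∈{7}] nothing but 7 survives at r2c9. So r2c9=7.
Step 35. [r3c8∈{9}] r3c8 is down to just 9, so r3c8=9.
Step 36. [r9c7∈{6}] nothing but 6 survives at r9c7 ⇒ r9c7=6.
Step 37. [r7c5∈{2}] r7c5 has the single candidate 2, so r7c5=2.
Step 38. [r6c4∈{7}] r6c4 is down to just 7, so r6c4=7.
Step 39. [r2c2∈{4}] nothing but 4 survives at r2c2, so r2c2=4.

Answer: 9 2 7 4 3 8 5 6 1 / 5 4 8 6 1 9 3 2 7 / 3 1 6 5 7 2 4 9 8 / 2 6 9 3 4 1 8 7 5 / 7 5 4 2 8 6 1 3 9 / 1 8 3 7 9 5 2 4 6 / 6 3 1 8 2 7 9 5 4 / 4 9 5 1 6 3 7 8 2 / 8 7 2 9 5 4 6 1 3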